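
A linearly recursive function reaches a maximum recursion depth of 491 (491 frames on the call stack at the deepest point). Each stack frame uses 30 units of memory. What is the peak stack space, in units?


Maximum recursion depth = 491 frames
Memory per frame = 30 units
Total stack space = depth * frame_size
= 491 * 30 = 14730


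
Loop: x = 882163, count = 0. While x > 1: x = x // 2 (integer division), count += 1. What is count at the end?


The variable x halves each step:
x = 882163 -> 441081 -> 220540 -> 110270 -> 55135 -> 27567 -> 13783 -> 6891 -> 3445 -> 1722 -> 861 -> 430 -> 215 -> 107 -> 53 -> 26 -> 13 -> 6 -> 3 -> 1
Number of halvings = floor(log2(882163)) = 19


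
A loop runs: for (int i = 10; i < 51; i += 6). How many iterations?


Loop starts at i = 10, increments by 6, stops when i >= 51.
Number of iterations = ceil((51 - 10) / 6)
= ceil(41 / 6)
= 7


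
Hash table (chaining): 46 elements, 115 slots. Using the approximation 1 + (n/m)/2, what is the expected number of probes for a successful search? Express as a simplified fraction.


Computing expected probes:
alpha = 46/115
= 1 + alpha/2
= 1 + 46/(2*115)
= (2*115 + 46) / (2*115)
= 276/230 = 6/5


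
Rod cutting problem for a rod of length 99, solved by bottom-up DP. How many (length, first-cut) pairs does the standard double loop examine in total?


For each subproblem length i = 1..99, the inner loop considers i possible first cuts.
Total = 1 + 2 + ... + 99
= 99*(99+1)/2
= 99*100/2 = 4950


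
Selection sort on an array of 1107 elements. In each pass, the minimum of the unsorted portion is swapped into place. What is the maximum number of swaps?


Selection sort performs one swap per pass:
  Pass 1: find min in positions 0 to 1106, swap with position 0
  Pass 2: find min in positions 1 to 1106, swap with position 1
  Pass 3: find min in positions 2 to 1106, swap with position 2
  Pass 4: find min in positions 3 to 1106, swap with position 3
  Pass 5: find min in positions 4 to 1106, swap with position 4
  ... (1101 more passes)
Total passes (and swaps) = n - 1 = 1107 - 1 = 1106


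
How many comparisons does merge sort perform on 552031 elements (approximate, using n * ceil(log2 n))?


Recursion depth: ceil(log2(552031)) = 20
Each recursion level merges n = 552031 elements
Total = 552031 * 20 = 11040620


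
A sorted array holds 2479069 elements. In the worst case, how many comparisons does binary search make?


Halving sequence: 2479069 -> 1239534 -> 619767 -> 309883 -> 154941 -> 77470 -> 38735 -> 19367 -> 9683 -> 4841 -> 2420 -> 1210 -> 605 -> 302 -> 151 -> 75 -> 37 -> 18 -> 9 -> 4 -> 2 -> 1
Number of halvings = 21
Max comparisons = 21 + 1 = 22


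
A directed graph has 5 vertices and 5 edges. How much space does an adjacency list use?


Adjacency list: one list head per vertex + one entry per edge
Vertex heads: 5
Edge entries: 5
Total = 5 + 5 = 10


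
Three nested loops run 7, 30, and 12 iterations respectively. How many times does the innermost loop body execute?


Loop 1 (outermost): 7 iterations
Loop 2 (middle): 30 iterations per outer
Loop 3 (innermost): 12 iterations per middle
Total = 7 * 30 * 12 = 2520


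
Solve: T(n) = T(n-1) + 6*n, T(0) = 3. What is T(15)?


Expanding the recurrence:
T(15) = T(14) + 6*15
       = T(13) + 6*14 + 6*15
       ...
       = T(0) + 6*(1 + 2 + ... + 15)
       = 3 + 6 * 15*16/2
       = 3 + 6 * 120
       = 3 + 720 = 723


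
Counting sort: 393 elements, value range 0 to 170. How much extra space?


n = 393 (output array)
k = 171 (count array for 171 distinct values)
Extra space = 393 + 171 = 564


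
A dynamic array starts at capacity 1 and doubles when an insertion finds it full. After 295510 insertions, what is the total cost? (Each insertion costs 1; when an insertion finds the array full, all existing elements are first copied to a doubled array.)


Insertion cost: 295510 (one per element)
Resizes occur just before inserting elements 2, 3, 5, 9, ...
Elements copied at each resize: 1 + 2 + 4 + 8 + 16 + 32 + 64 + 128 + 256 + 512 + 1024 + 2048 + 4096 + 8192 + 16384 + 32768 + 65536 + 131072 + 262144
Sum of copies = 524287 (geometric series: 2^k - 1)
Total = 295510 + 524287 = 819797


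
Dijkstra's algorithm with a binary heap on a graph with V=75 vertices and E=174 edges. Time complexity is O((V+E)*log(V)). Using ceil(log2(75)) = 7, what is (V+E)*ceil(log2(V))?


Dijkstra with a binary heap: each vertex is extracted once, each edge may relax once.
Each heap operation costs O(log V).
V + E = 75 + 174 = 249
ceil(log2(75)) = 7 (since 2^6 = 64 < 75 <= 128 = 2^7)
Total heap work = (V+E) * ceil(log2(V)) = 249 * 7 = 1743


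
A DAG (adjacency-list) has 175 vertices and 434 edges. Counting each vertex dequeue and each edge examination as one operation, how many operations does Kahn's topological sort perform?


V = 175 (vertex processing)
E = 434 (edge processing)
V + E = 175 + 434 = 609


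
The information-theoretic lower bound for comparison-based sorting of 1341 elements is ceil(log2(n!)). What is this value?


A binary decision tree of height h has at most 2^h leaves and needs at least n! of them, so h >= ceil(log2(n!)).
1341! is far too large to multiply out, so use Stirling's series:
  ln(n!) ~ n ln n - n + (1/2) ln(2 pi n) + 1/(12n)  (error below 1/(360 n^3), negligible here)
  ln(1341) = 7.2011709
  n ln n = 1341 * 7.2011709 = 9656.7702
  (1/2) ln(2 pi * 1341) = (1/2) ln(8425.7515) = 4.5195
  1/(12*1341) = 0.0001
  ln(1341!) ~ 9656.7702 - 1341 + 4.5195 + 0.0001 = 8320.2898
Convert to base 2: log2(1341!) = 8320.2898 / ln 2 = 8320.2898 / 0.69314718 = 12003.6408
ceil(12003.6408) = 12004


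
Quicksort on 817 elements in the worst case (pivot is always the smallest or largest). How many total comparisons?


In the worst case, each partition step picks the worst pivot:
  Partition 1: 816 comparisons (n-1 elements to compare)
  Partition 2: 815 comparisons
  Partition 3: 814 comparisons
  Partition 4: 813 comparisons
  Partition 5: 812 comparisons
  ...
  Last partition: 0 comparisons
Total = (n-1) + (n-2) + ... + 1 + 0 = n*(n-1)/2
= 817*816/2 = 333336


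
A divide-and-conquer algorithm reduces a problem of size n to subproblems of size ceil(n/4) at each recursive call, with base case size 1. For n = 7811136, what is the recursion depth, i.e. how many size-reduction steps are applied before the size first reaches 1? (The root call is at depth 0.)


Each step divides the size by 4 (rounding up); after k steps the size is ceil(n/4^k), which equals 1 exactly when 4^k >= n.
So the depth is the smallest k with 4^k >= 7811136, i.e. ceil(log_4(7811136)).
4^11 = 4194304 < 7811136 <= 16777216 = 4^12
Recursion depth = 12


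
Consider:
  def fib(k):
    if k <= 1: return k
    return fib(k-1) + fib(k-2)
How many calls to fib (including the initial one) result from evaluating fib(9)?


Let C(m) = total calls to evaluate fib(m). Then C(0)=C(1)=1, and
C(m) = 1 + C(m-1) + C(m-2) for m >= 2.
Build the table (each entry = 1 + previous two):
  C(0) = 1
  C(1) = 1
  C(2) = 1 + 1 + 1 = 3
  C(3) = 1 + 3 + 1 = 5
  C(4) = 1 + 5 + 3 = 9
  C(5) = 1 + 9 + 5 = 15
  C(6) = 1 + 15 + 9 = 25
  C(7) = 1 + 25 + 15 = 41
  C(8) = 1 + 41 + 25 = 67
  C(9) = 1 + 67 + 41 = 109
Total calls for fib(9) = 109


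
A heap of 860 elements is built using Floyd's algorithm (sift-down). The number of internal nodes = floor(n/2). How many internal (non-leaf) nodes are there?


Leaf nodes occupy roughly half the array.
Sift-down is called for each internal node, starting from the last one.
Internal nodes = floor(n/2) = floor(860/2) = 430


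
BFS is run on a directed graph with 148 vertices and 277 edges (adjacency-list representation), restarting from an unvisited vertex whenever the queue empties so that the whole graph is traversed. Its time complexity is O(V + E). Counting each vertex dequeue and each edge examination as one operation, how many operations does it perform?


A full BFS traversal dequeues each vertex exactly once and examines each directed edge exactly once.
V = 148 (vertex processing cost)
E = 277 (edge examination cost)
Total operations proportional to V + E = 148 + 277 = 425


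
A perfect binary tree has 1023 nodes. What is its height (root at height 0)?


For a perfect binary tree of height h: n = 2^(h+1) - 1, so h = log2(n+1) - 1.
  n + 1 = 1024 = 2^10
  log2(1024) = 10
  height = 10 - 1 = 9


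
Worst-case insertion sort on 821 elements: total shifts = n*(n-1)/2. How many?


Sum of shifts = 1 + 2 + 3 + ... + 820
= 821 * 820 / 2
= 673220 / 2
= 336610


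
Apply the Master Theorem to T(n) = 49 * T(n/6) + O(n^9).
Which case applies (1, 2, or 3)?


The Master Theorem: T(n) = a*T(n/b) + O(n^c)
  a = 49, b = 6, c = 9
log_b(a) = log_6(49) ~ 2.172
Compare b^c with a: 6^9 = 10077696 > 49, so c > log_b(a).
Since c > log_b(a), Case 3 applies.
T(n) = O(n^9)
Master Theorem case = 3


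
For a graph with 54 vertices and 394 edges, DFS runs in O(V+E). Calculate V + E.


A full DFS traversal visits each vertex once and examines each edge once.
V = 54
E = 394
Sum = 54 + 394 = 448


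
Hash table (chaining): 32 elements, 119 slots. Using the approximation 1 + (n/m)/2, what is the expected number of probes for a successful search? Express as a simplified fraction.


Computing expected probes:
alpha = 32/119
= 1 + alpha/2
= 1 + 32/(2*119)
= (2*119 + 32) / (2*119)
= 270/238 = 135/119


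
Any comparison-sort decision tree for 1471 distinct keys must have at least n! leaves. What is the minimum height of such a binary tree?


A binary decision tree of height h has at most 2^h leaves and needs at least n! of them, so h >= ceil(log2(n!)).
1471! is far too large to multiply out, so use Stirling's series:
  ln(n!) ~ n ln n - n + (1/2) ln(2 pi n) + 1/(12n)  (error below 1/(360 n^3), negligible here)
  ln(1471) = 7.2936977
  n ln n = 1471 * 7.2936977 = 10729.0293
  (1/2) ln(2 pi * 1471) = (1/2) ln(9242.5656) = 4.5658
  1/(12*1471) = 0.0001
  ln(1471!) ~ 10729.0293 - 1471 + 4.5658 + 0.0001 = 9262.5952
Convert to base 2: log2(1471!) = 9262.5952 / ln 2 = 9262.5952 / 0.69314718 = 13363.1002
ceil(13363.1002) = 13364


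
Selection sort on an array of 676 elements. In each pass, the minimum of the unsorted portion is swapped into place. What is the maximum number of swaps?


Selection sort performs one swap per pass:
  Pass 1: find min in positions 0 to 675, swap with position 0
  Pass 2: find min in positions 1 to 675, swap with position 1
  Pass 3: find min in positions 2 to 675, swap with position 2
  Pass 4: find min in positions 3 to 675, swap with position 3
  Pass 5: find min in positions 4 to 675, swap with position 4
  ... (670 more passes)
Total passes (and swaps) = n - 1 = 676 - 1 = 675


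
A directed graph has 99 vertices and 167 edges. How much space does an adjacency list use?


Adjacency list: one list head per vertex + one entry per edge
Vertex heads: 99
Edge entries: 167
Total = 99 + 167 = 266


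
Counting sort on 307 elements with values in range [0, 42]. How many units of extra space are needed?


Output array size: 307 (to store sorted result)
Count array size: 43 (one slot per possible value, range 0 to 42)
Total extra space = 307 + 43 = 350


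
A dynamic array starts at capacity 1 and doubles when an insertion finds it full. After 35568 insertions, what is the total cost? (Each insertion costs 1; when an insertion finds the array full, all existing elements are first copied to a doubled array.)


Insertion cost: 35568 (one per element)
Resizes occur just before inserting elements 2, 3, 5, 9, ...
Elements copied at each resize: 1 + 2 + 4 + 8 + 16 + 32 + 64 + 128 + 256 + 512 + 1024 + 2048 + 4096 + 8192 + 16384 + 32768
Sum of copies = 65535 (geometric series: 2^k - 1)
Total = 35568 + 65535 = 101103


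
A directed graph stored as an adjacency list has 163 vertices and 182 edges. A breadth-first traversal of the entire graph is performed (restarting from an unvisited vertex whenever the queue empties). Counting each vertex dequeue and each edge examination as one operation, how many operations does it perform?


A full BFS traversal dequeues each vertex once and examines each edge once.
Vertex visits: 163
Edge visits: 182
V + E = 163 + 182 = 345


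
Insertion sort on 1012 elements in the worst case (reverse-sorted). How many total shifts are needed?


In the worst case (reverse-sorted), each element shifts past all previous:
  Element 1: 1 shifts
  Element 2: 2 shifts
  Element 3: 3 shifts
  Element 4: 4 shifts
  Element 5: 5 shifts
  ...
  Element 1011: 1011 shifts
Total = 1 + 2 + ... + 1011
= 1012*(1012-1)/2 = 511566


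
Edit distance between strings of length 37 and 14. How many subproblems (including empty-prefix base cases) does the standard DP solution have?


The table includes base cases (empty prefixes).
Rows: (m+1) = 38
Columns: (n+1) = 15
Total = 38 * 15 = 570


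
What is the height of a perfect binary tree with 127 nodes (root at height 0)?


A perfect binary tree with 127 nodes:
  127 = 2^7 - 1
  Levels: 0, 1, ..., 6
  Height = 6


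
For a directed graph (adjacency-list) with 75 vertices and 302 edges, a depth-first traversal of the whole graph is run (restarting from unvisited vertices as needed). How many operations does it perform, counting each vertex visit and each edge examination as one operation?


A full DFS traversal visits each vertex once and examines each edge once.
V = 75
E = 302
Sum = 75 + 302 = 377


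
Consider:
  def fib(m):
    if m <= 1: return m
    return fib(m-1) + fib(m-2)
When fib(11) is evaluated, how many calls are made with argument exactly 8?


Let N(m) = number of times fib(m) is called while evaluating fib(11).
N(11) = 1 (the initial call).
N(10) = 1 (only fib(11) calls it).
For 1 <= m <= 9: fib(m) is called by fib(m+1) and fib(m+2), so
  N(m) = N(m+1) + N(m+2).
fib(0) is called only by fib(2), so N(0) = N(2).
Walk down from m=11:
  N(11)=1, N(10)=1, N(9)=2, N(8)=3
N(8) = 3


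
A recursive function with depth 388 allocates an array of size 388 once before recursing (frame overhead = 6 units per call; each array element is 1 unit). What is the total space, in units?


Array allocation: 388 units (allocated once)
Stack frames: 388 deep * 6 per frame = 2328 units
Total = 388 + 2328 = 2716


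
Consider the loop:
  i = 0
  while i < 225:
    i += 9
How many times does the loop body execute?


Starting at i = 0, each iteration adds 9.
Iterations until i >= 225:
  Iteration 1: i = 0 -> i = 9
  Iteration 2: i = 9 -> i = 18
  Iteration 3: i = 18 -> i = 27
  Iteration 4: i = 27 -> i = 36
  Iteration 5: i = 36 -> i = 45
  Iteration 6: i = 45 -> i = 54
  Iteration 7: i = 54 -> i = 63
  Iteration 8: i = 63 -> i = 72
  ... continuing ...
Total iterations = ceil(225/9) = 25


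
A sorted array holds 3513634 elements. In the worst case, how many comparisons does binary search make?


Halving sequence: 3513634 -> 1756817 -> 878408 -> 439204 -> 219602 -> 109801 -> 54900 -> 27450 -> 13725 -> 6862 -> 3431 -> 1715 -> 857 -> 428 -> 214 -> 107 -> 53 -> 26 -> 13 -> 6 -> 3 -> 1
Number of halvings = 21
Max comparisons = 21 + 1 = 22


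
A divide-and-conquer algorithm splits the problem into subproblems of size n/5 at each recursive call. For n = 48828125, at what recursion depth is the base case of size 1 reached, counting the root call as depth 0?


At each depth, the problem size is divided by 5:
  Depth 0: problem size = 48828125
  Depth 1: problem size = 9765625
  Depth 2: problem size = 1953125
  Depth 3: problem size = 390625
  Depth 4: problem size = 78125
  Depth 5: problem size = 15625
  Depth 6: problem size = 3125
  Depth 7: problem size = 625
  Depth 8: problem size = 125
  Depth 9: problem size = 25
  Depth 10: problem size = 5
  Depth 11: problem size = 1 (base case)
The base case is reached at depth log_5(48828125) = 11 (the tree has 12 levels counting depth 0, but the depth asked for is 11).
Recursion depth = 11


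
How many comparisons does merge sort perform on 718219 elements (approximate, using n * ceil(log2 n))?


Recursion depth: ceil(log2(718219)) = 20
Each recursion level merges n = 718219 elements
Total = 718219 * 20 = 14364380


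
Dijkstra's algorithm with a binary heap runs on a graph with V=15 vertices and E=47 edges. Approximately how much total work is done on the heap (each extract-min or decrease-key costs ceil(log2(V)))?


Dijkstra with a binary heap: each vertex is extracted once, each edge may relax once.
Each heap operation costs O(log V).
V + E = 15 + 47 = 62
ceil(log2(15)) = 4 (since 2^3 = 8 < 15 <= 16 = 2^4)
Total heap work = (V+E) * ceil(log2(V)) = 62 * 4 = 248


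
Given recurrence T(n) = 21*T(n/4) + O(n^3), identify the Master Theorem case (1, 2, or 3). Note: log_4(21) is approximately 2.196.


Master Theorem parameters: a=21, b=4, c=3
log_b(a) = 2.196
Compare b^c with a: 4^3 = 64 > 21, so c > log_b(a).
Comparing c=3 vs log_b(a)=2.196:
3 > 2.196 => Case 3
Result: T(n) = O(n^3)
Master Theorem case = 3


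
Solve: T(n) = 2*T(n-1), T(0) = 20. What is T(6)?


Unrolling:
T(6) = 2*T(5) = 2^2*T(4) = ... = 2^6*T(0)
= 2^6 * 20
= 64 * 20 = 1280


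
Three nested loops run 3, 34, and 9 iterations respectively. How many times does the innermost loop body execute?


Loop 1 (outermost): 3 iterations
Loop 2 (middle): 34 iterations per outer
Loop 3 (innermost): 9 iterations per middle
Total = 3 * 34 * 9 = 918


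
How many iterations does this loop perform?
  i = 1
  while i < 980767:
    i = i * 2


The loop variable doubles each iteration:
i = 1 -> 2 -> 4 -> 8 -> 16 -> 32 -> 64 -> 128 -> 256 -> 512 -> 1024 -> 2048 -> 4096 -> 8192 -> 16384 -> 32768 -> 65536 -> 131072 -> 262144 -> 524288 -> 1048576 (stop, 1048576 >= 980767)
Number of doublings = ceil(log2(980767)) = 20


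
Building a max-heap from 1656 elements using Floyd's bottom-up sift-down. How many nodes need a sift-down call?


In a heap of 1656 elements (0-indexed array):
  Last element index: 1655
  Parent of last element: floor((1655 - 1) / 2) = 827
  Internal nodes: indices 0 to 827
  Count = floor(1656/2) = 828


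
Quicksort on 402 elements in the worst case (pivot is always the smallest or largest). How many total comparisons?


In the worst case, each partition step picks the worst pivot:
  Partition 1: 401 comparisons (n-1 elements to compare)
  Partition 2: 400 comparisons
  Partition 3: 399 comparisons
  Partition 4: 398 comparisons
  Partition 5: 397 comparisons
  ...
  Last partition: 0 comparisons
Total = (n-1) + (n-2) + ... + 1 + 0 = n*(n-1)/2
= 402*401/2 = 80601


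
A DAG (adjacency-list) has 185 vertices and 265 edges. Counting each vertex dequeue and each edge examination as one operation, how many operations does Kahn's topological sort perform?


V = 185 (vertex processing)
E = 265 (edge processing)
V + E = 185 + 265 = 450


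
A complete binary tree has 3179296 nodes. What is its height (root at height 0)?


In a complete binary tree, level k holds nodes 2^k .. 2^(k+1)-1 (1-indexed).
Height = floor(log2(n)) = floor(log2(3179296)) = 21
Check: 2^21 = 2097152 <= 3179296 < 4194304 = 2^22


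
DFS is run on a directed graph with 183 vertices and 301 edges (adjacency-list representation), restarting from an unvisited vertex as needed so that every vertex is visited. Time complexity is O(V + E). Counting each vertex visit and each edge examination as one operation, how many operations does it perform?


A full DFS traversal processes each vertex exactly once (push/pop on stack).
Each directed edge is examined once.
V = 183, E = 301
V + E = 484


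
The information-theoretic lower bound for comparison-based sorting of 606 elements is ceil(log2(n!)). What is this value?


A binary decision tree of height h has at most 2^h leaves and needs at least n! of them, so h >= ceil(log2(n!)).
606! is far too large to multiply out, so use Stirling's series:
  ln(n!) ~ n ln n - n + (1/2) ln(2 pi n) + 1/(12n)  (error below 1/(360 n^3), negligible here)
  ln(606) = 6.4068800
  n ln n = 606 * 6.4068800 = 3882.5693
  (1/2) ln(2 pi * 606) = (1/2) ln(3807.6103) = 4.1224
  1/(12*606) = 0.0001
  ln(606!) ~ 3882.5693 - 606 + 4.1224 + 0.0001 = 3280.6918
Convert to base 2: log2(606!) = 3280.6918 / ln 2 = 3280.6918 / 0.69314718 = 4733.0378
ceil(4733.0378) = 4734


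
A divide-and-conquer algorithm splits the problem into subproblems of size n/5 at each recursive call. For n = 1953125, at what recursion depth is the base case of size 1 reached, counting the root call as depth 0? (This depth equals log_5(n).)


At each depth, the problem size is divided by 5:
  Depth 0: problem size = 1953125
  Depth 1: problem size = 390625
  Depth 2: problem size = 78125
  Depth 3: problem size = 15625
  Depth 4: problem size = 3125
  Depth 5: problem size = 625
  Depth 6: problem size = 125
  Depth 7: problem size = 25
  Depth 8: problem size = 5
  Depth 9: problem size = 1 (base case)
The base case is reached at depth log_5(1953125) = 9 (the tree has 10 levels counting depth 0, but the depth asked for is 9).
Recursion depth = 9


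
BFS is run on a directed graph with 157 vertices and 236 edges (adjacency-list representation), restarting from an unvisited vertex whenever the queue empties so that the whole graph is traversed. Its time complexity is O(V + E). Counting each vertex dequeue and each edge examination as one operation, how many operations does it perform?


A full BFS traversal dequeues each vertex exactly once and examines each directed edge exactly once.
V = 157 (vertex processing cost)
E = 236 (edge examination cost)
Total operations proportional to V + E = 157 + 236 = 393


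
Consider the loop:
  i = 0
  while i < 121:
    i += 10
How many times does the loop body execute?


Starting at i = 0, each iteration adds 10.
Iterations until i >= 121:
  Iteration 1: i = 0 -> i = 10
  Iteration 2: i = 10 -> i = 20
  Iteration 3: i = 20 -> i = 30
  Iteration 4: i = 30 -> i = 40
  Iteration 5: i = 40 -> i = 50
  Iteration 6: i = 50 -> i = 60
  Iteration 7: i = 60 -> i = 70
  Iteration 8: i = 70 -> i = 80
  ... continuing ...
Total iterations = ceil(121/10) = 13


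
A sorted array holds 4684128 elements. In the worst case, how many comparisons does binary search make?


Halving sequence: 4684128 -> 2342064 -> 1171032 -> 585516 -> 292758 -> 146379 -> 73189 -> 36594 -> 18297 -> 9148 -> 4574 -> 2287 -> 1143 -> 571 -> 285 -> 142 -> 71 -> 35 -> 17 -> 8 -> 4 -> 2 -> 1
Number of halvings = 22
Max comparisons = 22 + 1 = 23


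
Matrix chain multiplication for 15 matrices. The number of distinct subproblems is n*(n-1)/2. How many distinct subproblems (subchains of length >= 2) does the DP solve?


Subproblems are indexed by (i, j) where i < j.
Number of such pairs = n*(n-1)/2
= 15 * 14 / 2
= 105


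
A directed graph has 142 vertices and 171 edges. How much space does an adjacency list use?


Adjacency list: one list head per vertex + one entry per edge
Vertex heads: 142
Edge entries: 171
Total = 142 + 171 = 313


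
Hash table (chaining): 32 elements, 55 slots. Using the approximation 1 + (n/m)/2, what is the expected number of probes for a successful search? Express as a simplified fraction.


Computing expected probes:
alpha = 32/55
= 1 + alpha/2
= 1 + 32/(2*55)
= (2*55 + 32) / (2*55)
= 142/110 = 71/55


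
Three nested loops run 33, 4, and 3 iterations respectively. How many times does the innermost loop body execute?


Loop 1 (outermost): 33 iterations
Loop 2 (middle): 4 iterations per outer
Loop 3 (innermost): 3 iterations per middle
Total = 33 * 4 * 3 = 396


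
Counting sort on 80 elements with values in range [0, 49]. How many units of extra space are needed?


Output array size: 80 (to store sorted result)
Count array size: 50 (one slot per possible value, range 0 to 49)
Total extra space = 80 + 50 = 130


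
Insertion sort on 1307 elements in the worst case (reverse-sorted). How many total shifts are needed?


In the worst case (reverse-sorted), each element shifts past all previous:
  Element 1: 1 shifts
  Element 2: 2 shifts
  Element 3: 3 shifts
  Element 4: 4 shifts
  Element 5: 5 shifts
  ...
  Element 1306: 1306 shifts
Total = 1 + 2 + ... + 1306
= 1307*(1307-1)/2 = 853471


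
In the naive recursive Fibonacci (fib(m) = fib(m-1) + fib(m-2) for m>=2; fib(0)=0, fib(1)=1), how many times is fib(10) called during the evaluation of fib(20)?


Let N(m) = number of times fib(m) is called while evaluating fib(20).
N(20) = 1 (the initial call).
N(19) = 1 (only fib(20) calls it).
For 1 <= m <= 18: fib(m) is called by fib(m+1) and fib(m+2), so
  N(m) = N(m+1) + N(m+2).
fib(0) is called only by fib(2), so N(0) = N(2).
Walk down from m=20:
  N(20)=1, N(19)=1, N(18)=2, N(17)=3, N(16)=5, N(15)=8, N(14)=13, N(13)=21, N(12)=34, N(11)=55, N(10)=89
N(10) = 89


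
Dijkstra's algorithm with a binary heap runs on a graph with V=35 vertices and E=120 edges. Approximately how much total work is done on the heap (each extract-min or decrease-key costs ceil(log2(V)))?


Dijkstra with a binary heap: each vertex is extracted once, each edge may relax once.
Each heap operation costs O(log V).
V + E = 35 + 120 = 155
ceil(log2(35)) = 6 (since 2^5 = 32 < 35 <= 64 = 2^6)
Total heap work = (V+E) * ceil(log2(V)) = 155 * 6 = 930


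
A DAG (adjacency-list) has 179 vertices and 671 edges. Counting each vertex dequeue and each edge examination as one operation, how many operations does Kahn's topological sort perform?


V = 179 (vertex processing)
E = 671 (edge processing)
V + E = 179 + 671 = 850


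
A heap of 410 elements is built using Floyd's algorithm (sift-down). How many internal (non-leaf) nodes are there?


Leaf nodes occupy roughly half the array.
Sift-down is called for each internal node, starting from the last one.
Internal nodes = floor(n/2) = floor(410/2) = 205


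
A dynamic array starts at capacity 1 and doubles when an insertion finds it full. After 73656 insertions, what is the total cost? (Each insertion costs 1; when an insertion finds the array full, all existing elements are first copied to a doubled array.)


Insertion cost: 73656 (one per element)
Resizes occur just before inserting elements 2, 3, 5, 9, ...
Elements copied at each resize: 1 + 2 + 4 + 8 + 16 + 32 + 64 + 128 + 256 + 512 + 1024 + 2048 + 4096 + 8192 + 16384 + 32768 + 65536
Sum of copies = 131071 (geometric series: 2^k - 1)
Total = 73656 + 131071 = 204727


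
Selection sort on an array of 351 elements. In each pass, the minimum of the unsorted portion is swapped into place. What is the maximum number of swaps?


Selection sort performs one swap per pass:
  Pass 1: find min in positions 0 to 350, swap with position 0
  Pass 2: find min in positions 1 to 350, swap with position 1
  Pass 3: find min in positions 2 to 350, swap with position 2
  Pass 4: find min in positions 3 to 350, swap with position 3
  Pass 5: find min in positions 4 to 350, swap with position 4
  ... (345 more passes)
Total passes (and swaps) = n - 1 = 351 - 1 = 350


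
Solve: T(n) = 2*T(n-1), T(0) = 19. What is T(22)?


Unrolling:
T(22) = 2*T(21) = 2^2*T(20) = ... = 2^22*T(0)
= 2^22 * 19
= 4194304 * 19 = 79691776


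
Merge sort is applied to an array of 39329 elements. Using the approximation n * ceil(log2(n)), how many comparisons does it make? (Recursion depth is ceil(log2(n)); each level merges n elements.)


Merge sort divides the array into halves recursively.
Number of levels = ceil(log2(39329)) = 16
At each level, approximately n = 39329 comparisons are needed for merging.
Total comparisons ~ n * ceil(log2(n)) = 39329 * 16 = 629264


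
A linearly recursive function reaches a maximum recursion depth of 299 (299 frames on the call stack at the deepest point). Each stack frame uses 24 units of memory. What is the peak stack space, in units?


Maximum recursion depth = 299 frames
Memory per frame = 24 units
Total stack space = depth * frame_size
= 299 * 24 = 7176


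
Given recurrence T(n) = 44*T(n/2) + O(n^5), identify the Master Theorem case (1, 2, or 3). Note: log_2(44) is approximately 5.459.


Master Theorem parameters: a=44, b=2, c=5
log_b(a) = 5.459
Compare b^c with a: 2^5 = 32 < 44, so c < log_b(a).
Comparing c=5 vs log_b(a)=5.459:
5 < 5.459 => Case 1
Result: T(n) = O(n^(log_2 44)) ~ O(n^5.459)
Master Theorem case = 1


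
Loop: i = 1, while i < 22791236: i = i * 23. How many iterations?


i multiplies by 23 each step:
i = 1 -> 23 -> 529 -> 12167 -> 279841 -> 6436343 -> 148035889 (stop)
Iterations = ceil(log_23(22791236)) = 6


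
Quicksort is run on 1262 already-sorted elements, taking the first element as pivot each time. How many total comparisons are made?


Sum of comparisons per partition:
1261 + 1260 + ... + 1 + 0
= 1262 * (1262 - 1) / 2
= 1262 * 1261 / 2
= 795691


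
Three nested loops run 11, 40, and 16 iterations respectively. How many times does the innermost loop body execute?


Loop 1 (outermost): 11 iterations
Loop 2 (middle): 40 iterations per outer
Loop 3 (innermost): 16 iterations per middle
Total = 11 * 40 * 16 = 7040


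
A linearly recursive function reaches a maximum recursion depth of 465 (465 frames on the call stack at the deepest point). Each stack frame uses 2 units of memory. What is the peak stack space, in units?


Maximum recursion depth = 465 frames
Memory per frame = 2 units
Total stack space = depth * frame_size
= 465 * 2 = 930


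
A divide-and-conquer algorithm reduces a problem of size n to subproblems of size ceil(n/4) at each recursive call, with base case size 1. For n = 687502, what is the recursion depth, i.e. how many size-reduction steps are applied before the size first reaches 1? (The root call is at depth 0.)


Each step divides the size by 4 (rounding up); after k steps the size is ceil(n/4^k), which equals 1 exactly when 4^k >= n.
So the depth is the smallest k with 4^k >= 687502, i.e. ceil(log_4(687502)).
4^9 = 262144 < 687502 <= 1048576 = 4^10
Recursion depth = 10


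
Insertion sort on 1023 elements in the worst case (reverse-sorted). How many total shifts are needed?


In the worst case (reverse-sorted), each element shifts past all previous:
  Element 1: 1 shifts
  Element 2: 2 shifts
  Element 3: 3 shifts
  Element 4: 4 shifts
  Element 5: 5 shifts
  ...
  Element 1022: 1022 shifts
Total = 1 + 2 + ... + 1022
= 1023*(1023-1)/2 = 522753


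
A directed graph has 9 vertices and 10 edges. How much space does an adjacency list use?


Adjacency list: one list head per vertex + one entry per edge
Vertex heads: 9
Edge entries: 10
Total = 9 + 10 = 19


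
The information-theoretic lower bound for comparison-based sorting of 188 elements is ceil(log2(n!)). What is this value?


A binary decision tree of height h has at most 2^h leaves and needs at least n! of them, so h >= ceil(log2(n!)).
188! is far too large to multiply out, so use Stirling's series:
  ln(n!) ~ n ln n - n + (1/2) ln(2 pi n) + 1/(12n)  (error below 1/(360 n^3), negligible here)
  ln(188) = 5.2364420
  n ln n = 188 * 5.2364420 = 984.4511
  (1/2) ln(2 pi * 188) = (1/2) ln(1181.2388) = 3.5372
  1/(12*188) = 0.0004
  ln(188!) ~ 984.4511 - 188 + 3.5372 + 0.0004 = 799.9887
Convert to base 2: log2(188!) = 799.9887 / ln 2 = 799.9887 / 0.69314718 = 1154.1397
ceil(1154.1397) = 1155


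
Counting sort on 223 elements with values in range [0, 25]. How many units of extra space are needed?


Output array size: 223 (to store sorted result)
Count array size: 26 (one slot per possible value, range 0 to 25)
Total extra space = 223 + 26 = 249


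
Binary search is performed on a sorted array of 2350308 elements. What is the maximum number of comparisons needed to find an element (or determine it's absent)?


Binary search halves the search space each comparison:
  Step 1: search space = 2350308 -> 1175154
  Step 2: search space = 1175154 -> 587577
  Step 3: search space = 587577 -> 293788
  Step 4: search space = 293788 -> 146894
  Step 5: search space = 146894 -> 73447
  Step 6: search space = 73447 -> 36723
  Step 7: search space = 36723 -> 18361
  Step 8: search space = 18361 -> 9180
  Step 9: search space = 9180 -> 4590
  Step 10: search space = 4590 -> 2295
  Step 11: search space = 2295 -> 1147
  Step 12: search space = 1147 -> 573
  Step 13: search space = 573 -> 286
  Step 14: search space = 286 -> 143
  Step 15: search space = 143 -> 71
  Step 16: search space = 71 -> 35
  Step 17: search space = 35 -> 17
  Step 18: search space = 17 -> 8
  Step 19: search space = 8 -> 4
  Step 20: search space = 4 -> 2
  Step 21: search space = 2 -> 1
  Step 22: search space = 1 (final check)
Maximum comparisons = floor(log2(2350308)) + 1 = 21 + 1 = 22


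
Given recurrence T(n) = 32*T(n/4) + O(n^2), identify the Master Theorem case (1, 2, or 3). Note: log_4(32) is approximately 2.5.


Master Theorem parameters: a=32, b=4, c=2
log_b(a) = 2.5
Compare b^c with a: 4^2 = 16 < 32, so c < log_b(a).
Comparing c=2 vs log_b(a)=2.5:
2 < 2.5 => Case 1
Result: T(n) = O(n^(log_4 32)) ~ O(n^2.5)
Master Theorem case = 1


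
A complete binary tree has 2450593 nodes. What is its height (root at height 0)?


In a complete binary tree, level k holds nodes 2^k .. 2^(k+1)-1 (1-indexed).
Height = floor(log2(n)) = floor(log2(2450593)) = 21
Check: 2^21 = 2097152 <= 2450593 < 4194304 = 2^22


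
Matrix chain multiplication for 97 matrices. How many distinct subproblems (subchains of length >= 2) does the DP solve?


Subproblems are indexed by (i, j) where i < j.
Number of such pairs = n*(n-1)/2
= 97 * 96 / 2
= 4656


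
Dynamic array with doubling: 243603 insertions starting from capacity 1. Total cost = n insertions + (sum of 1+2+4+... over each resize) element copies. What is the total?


n = 243603
Insertion costs: 243603
Resizes copy 1, 2, 4, ... up to the largest power of 2 that is <= n-1 = 243602, i.e. 131072.
Copy costs = 1 + 2 + 4 + 8 + 16 + 32 + 64 + 128 + 256 + 512 + 1024 + 2048 + 4096 + 8192 + 16384 + 32768 + 65536 + 131072 = 262143
Total = 243603 + 262143 = 505746


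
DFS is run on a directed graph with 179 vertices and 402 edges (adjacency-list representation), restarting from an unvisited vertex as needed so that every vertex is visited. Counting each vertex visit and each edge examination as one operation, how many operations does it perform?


A full DFS traversal processes each vertex exactly once (push/pop on stack).
Each directed edge is examined once.
V = 179, E = 402
V + E = 581


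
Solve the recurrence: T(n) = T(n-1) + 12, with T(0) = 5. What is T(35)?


Unrolling the recurrence:
T(35) = T(34) + 12
       = T(33) + 12 + 12
       = T(32) + 12*3
       ...
       = T(0) + 12*35
       = 5 + 420 = 425


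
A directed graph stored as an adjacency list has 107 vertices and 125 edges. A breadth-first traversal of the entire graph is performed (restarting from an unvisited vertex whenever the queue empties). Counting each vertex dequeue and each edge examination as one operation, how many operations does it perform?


A full BFS traversal dequeues each vertex once and examines each edge once.
Vertex visits: 107
Edge visits: 125
V + E = 107 + 125 = 232


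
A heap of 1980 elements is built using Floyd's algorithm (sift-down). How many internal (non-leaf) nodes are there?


Leaf nodes occupy roughly half the array.
Sift-down is called for each internal node, starting from the last one.
Internal nodes = floor(n/2) = floor(1980/2) = 990


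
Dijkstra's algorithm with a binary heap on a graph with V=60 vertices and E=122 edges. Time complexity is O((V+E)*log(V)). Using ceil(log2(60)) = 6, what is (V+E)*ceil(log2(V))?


Dijkstra with a binary heap: each vertex is extracted once, each edge may relax once.
Each heap operation costs O(log V).
V + E = 60 + 122 = 182
ceil(log2(60)) = 6 (since 2^5 = 32 < 60 <= 64 = 2^6)
Total heap work = (V+E) * ceil(log2(V)) = 182 * 6 = 1092


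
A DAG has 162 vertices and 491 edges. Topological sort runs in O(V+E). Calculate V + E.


V = 162 (vertex processing)
E = 491 (edge processing)
V + E = 162 + 491 = 653


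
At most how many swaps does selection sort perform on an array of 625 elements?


Each of the 624 passes places one element in its final position.
Pass 1: swap minimum into position 0
Pass 2: swap minimum of remaining into position 1
...
Pass 624: last two elements, one swap
Maximum swaps = 625 - 1 = 624


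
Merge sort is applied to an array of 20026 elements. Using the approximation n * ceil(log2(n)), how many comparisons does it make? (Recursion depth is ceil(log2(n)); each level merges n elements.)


Merge sort divides the array into halves recursively.
Number of levels = ceil(log2(20026)) = 15
At each level, approximately n = 20026 comparisons are needed for merging.
Total comparisons ~ n * ceil(log2(n)) = 20026 * 15 = 300390


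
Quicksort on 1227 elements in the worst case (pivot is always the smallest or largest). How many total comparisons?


In the worst case, each partition step picks the worst pivot:
  Partition 1: 1226 comparisons (n-1 elements to compare)
  Partition 2: 1225 comparisons
  Partition 3: 1224 comparisons
  Partition 4: 1223 comparisons
  Partition 5: 1222 comparisons
  ...
  Last partition: 0 comparisons
Total = (n-1) + (n-2) + ... + 1 + 0 = n*(n-1)/2
= 1227*1226/2 = 752151


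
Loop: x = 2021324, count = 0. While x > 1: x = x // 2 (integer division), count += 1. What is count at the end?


The variable x halves each step:
x = 2021324 -> 1010662 -> 505331 -> 252665 -> 126332 -> 63166 -> 31583 -> 15791 -> 7895 -> 3947 -> 1973 -> 986 -> 493 -> 246 -> 123 -> 61 -> 30 -> 15 -> 7 -> 3 -> 1
Number of halvings = floor(log2(2021324)) = 20


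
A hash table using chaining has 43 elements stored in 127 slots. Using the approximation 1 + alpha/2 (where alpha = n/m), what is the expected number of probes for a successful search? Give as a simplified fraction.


Load factor alpha = n/m = 43/127
Expected probes = 1 + alpha/2 = 1 + 43/(2*127)
= 1 + 43/254
= 254/254 + 43/254
= 297/254


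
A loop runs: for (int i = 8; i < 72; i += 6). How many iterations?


Loop starts at i = 8, increments by 6, stops when i >= 72.
Number of iterations = ceil((72 - 8) / 6)
= ceil(64 / 6)
= 11


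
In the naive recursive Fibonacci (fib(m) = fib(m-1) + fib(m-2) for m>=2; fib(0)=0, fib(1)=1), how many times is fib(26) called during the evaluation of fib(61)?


Let N(m) = number of times fib(m) is called while evaluating fib(61).
N(61) = 1 (the initial call).
N(60) = 1 (only fib(61) calls it).
For 1 <= m <= 59: fib(m) is called by fib(m+1) and fib(m+2), so
  N(m) = N(m+1) + N(m+2).
fib(0) is called only by fib(2), so N(0) = N(2).
Walk down from m=61:
  N(61)=1, N(60)=1, N(59)=2, N(58)=3, N(57)=5, N(56)=8, N(55)=13, N(54)=21, N(53)=34, N(52)=55, N(51)=89, N(50)=144, N(49)=233, N(48)=377, N(47)=610, N(46)=987, N(45)=1597, N(44)=2584, N(43)=4181, N(42)=6765, N(41)=10946, N(40)=17711, N(39)=28657, N(38)=46368, N(37)=75025, N(36)=121393, N(35)=196418, N(34)=317811, N(33)=514229, N(32)=832040, N(31)=1346269, N(30)=2178309, N(29)=3524578, N(28)=5702887, N(27)=9227465, N(26)=14930352
N(26) = 14930352


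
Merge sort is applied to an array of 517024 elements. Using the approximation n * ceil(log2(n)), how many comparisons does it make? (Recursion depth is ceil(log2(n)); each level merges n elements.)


Merge sort divides the array into halves recursively.
Number of levels = ceil(log2(517024)) = 19
At each level, approximately n = 517024 comparisons are needed for merging.
Total comparisons ~ n * ceil(log2(n)) = 517024 * 19 = 9823456


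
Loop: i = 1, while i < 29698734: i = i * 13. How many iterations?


i multiplies by 13 each step:
i = 1 -> 13 -> 169 -> 2197 -> 28561 -> 371293 -> 4826809 -> 62748517 (stop)
Iterations = ceil(log_13(29698734)) = 7


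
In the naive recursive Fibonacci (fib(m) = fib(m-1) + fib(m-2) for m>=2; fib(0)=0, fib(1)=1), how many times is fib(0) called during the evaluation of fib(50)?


Let N(m) = number of times fib(m) is called while evaluating fib(50).
N(50) = 1 (the initial call).
N(49) = 1 (only fib(50) calls it).
For 1 <= m <= 48: fib(m) is called by fib(m+1) and fib(m+2), so
  N(m) = N(m+1) + N(m+2).
fib(0) is called only by fib(2), so N(0) = N(2).
Walk down from m=50:
  N(50)=1, N(49)=1, N(48)=2, N(47)=3, N(46)=5, N(45)=8, N(44)=13, N(43)=21, N(42)=34, N(41)=55, N(40)=89, N(39)=144, N(38)=233, N(37)=377, N(36)=610, N(35)=987, N(34)=1597, N(33)=2584, N(32)=4181, N(31)=6765, N(30)=10946, N(29)=17711, N(28)=28657, N(27)=46368, N(26)=75025, N(25)=121393, N(24)=196418, N(23)=317811, N(22)=514229, N(21)=832040, N(20)=1346269, N(19)=2178309, N(18)=3524578, N(17)=5702887, N(16)=9227465, N(15)=14930352, N(14)=24157817, N(13)=39088169, N(12)=63245986, N(11)=102334155, N(10)=165580141, N(9)=267914296, N(8)=433494437, N(7)=701408733, N(6)=1134903170, N(5)=1836311903, N(4)=2971215073, N(3)=4807526976, N(2)=7778742049, N(1)=12586269025, N(0)=N(2)=7778742049
N(0) = 7778742049
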